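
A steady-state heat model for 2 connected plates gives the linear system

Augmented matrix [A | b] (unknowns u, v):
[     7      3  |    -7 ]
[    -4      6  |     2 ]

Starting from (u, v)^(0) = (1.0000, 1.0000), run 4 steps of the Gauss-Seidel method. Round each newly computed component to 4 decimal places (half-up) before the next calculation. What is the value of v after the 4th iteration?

Iteration 1:
  u = (-7 - (3)·1.0000) / (7) = -1.4286
  v = (2 - (-4)·-1.4286) / (6) = -0.6191
Iteration 2:
  u = (-7 - (3)·-0.6191) / (7) = -0.7347
  v = (2 - (-4)·-0.7347) / (6) = -0.1565
Iteration 3:
  u = (-7 - (3)·-0.1565) / (7) = -0.9329
  v = (2 - (-4)·-0.9329) / (6) = -0.2886
Iteration 4:
  u = (-7 - (3)·-0.2886) / (7) = -0.8763
  v = (2 - (-4)·-0.8763) / (6) = -0.2509

-0.2509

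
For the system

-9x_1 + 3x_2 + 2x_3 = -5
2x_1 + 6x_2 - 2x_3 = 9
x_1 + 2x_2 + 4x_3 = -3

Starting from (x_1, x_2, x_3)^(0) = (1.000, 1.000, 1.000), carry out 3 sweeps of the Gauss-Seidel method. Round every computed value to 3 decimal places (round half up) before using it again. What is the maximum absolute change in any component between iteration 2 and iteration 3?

Iteration 1:
  x_1 = (-5 - (3)·1.000 - (2)·1.000) / (-9) = 1.111
  x_2 = (9 - (2)·1.111 - (-2)·1.000) / (6) = 1.463
  x_3 = (-3 - (1)·1.111 - (2)·1.463) / (4) = -1.759
Iteration 2:
  x_1 = (-5 - (3)·1.463 - (2)·-1.759) / (-9) = 0.652
  x_2 = (9 - (2)·0.652 - (-2)·-1.759) / (6) = 0.696
  x_3 = (-3 - (1)·0.652 - (2)·0.696) / (4) = -1.261
Iteration 3:
  x_1 = (-5 - (3)·0.696 - (2)·-1.261) / (-9) = 0.507
  x_2 = (9 - (2)·0.507 - (-2)·-1.261) / (6) = 0.911
  x_3 = (-3 - (1)·0.507 - (2)·0.911) / (4) = -1.332
Change: (-0.145, 0.215, -0.071) → max |·| = 0.215

0.215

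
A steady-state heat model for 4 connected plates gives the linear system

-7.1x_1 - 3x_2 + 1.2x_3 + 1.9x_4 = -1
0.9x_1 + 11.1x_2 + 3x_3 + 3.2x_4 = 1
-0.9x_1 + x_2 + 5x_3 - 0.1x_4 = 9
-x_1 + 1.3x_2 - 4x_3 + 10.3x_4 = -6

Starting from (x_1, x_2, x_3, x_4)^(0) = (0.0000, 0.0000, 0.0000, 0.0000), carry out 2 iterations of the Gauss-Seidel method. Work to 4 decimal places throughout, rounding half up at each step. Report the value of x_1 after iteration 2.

Iteration 1:
  x_1 = (-1 - (-3)·0.0000 - (1.2)·0.0000 - (1.9)·0.0000) / (-7.1) = 0.1408
  x_2 = (1 - (0.9)·0.1408 - (3)·0.0000 - (3.2)·0.0000) / (11.1) = 0.0787
  x_3 = (9 - (-0.9)·0.1408 - (1)·0.0787 - (-0.1)·0.0000) / (5) = 1.8096
  x_4 = (-6 - (-1)·0.1408 - (1.3)·0.0787 - (-4)·1.8096) / (10.3) = 0.1240
Iteration 2:
  x_1 = (-1 - (-3)·0.0787 - (1.2)·1.8096 - (1.9)·0.1240) / (-7.1) = 0.4466
  x_2 = (1 - (0.9)·0.4466 - (3)·1.8096 - (3.2)·0.1240) / (11.1) = -0.4709
  x_3 = (9 - (-0.9)·0.4466 - (1)·-0.4709 - (-0.1)·0.1240) / (5) = 1.9770
  x_4 = (-6 - (-1)·0.4466 - (1.3)·-0.4709 - (-4)·1.9770) / (10.3) = 0.2880

0.4466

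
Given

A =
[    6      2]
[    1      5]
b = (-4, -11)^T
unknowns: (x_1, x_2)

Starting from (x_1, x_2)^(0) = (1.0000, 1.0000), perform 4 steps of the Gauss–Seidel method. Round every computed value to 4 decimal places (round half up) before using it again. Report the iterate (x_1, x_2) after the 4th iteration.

Iteration 1:
  x_1 = (-4 - (2)·1.0000) / (6) = -1.0000
  x_2 = (-11 - (1)·-1.0000) / (5) = -2.0000
Iteration 2:
  x_1 = (-4 - (2)·-2.0000) / (6) = 0.0000
  x_2 = (-11 - (1)·0.0000) / (5) = -2.2000
Iteration 3:
  x_1 = (-4 - (2)·-2.2000) / (6) = 0.0667
  x_2 = (-11 - (1)·0.0667) / (5) = -2.2133
Iteration 4:
  x_1 = (-4 - (2)·-2.2133) / (6) = 0.0711
  x_2 = (-11 - (1)·0.0711) / (5) = -2.2142

(0.0711, -2.2142)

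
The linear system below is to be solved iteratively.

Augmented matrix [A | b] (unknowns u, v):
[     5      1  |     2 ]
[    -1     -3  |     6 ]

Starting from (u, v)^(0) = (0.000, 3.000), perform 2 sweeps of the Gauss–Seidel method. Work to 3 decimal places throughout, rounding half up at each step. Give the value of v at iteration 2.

-2.262

Iteration 1:
  u = (2 - (1)·3.000) / (5) = -0.200
  v = (6 - (-1)·-0.200) / (-3) = -1.933
Iteration 2:
  u = (2 - (1)·-1.933) / (5) = 0.787
  v = (6 - (-1)·0.787) / (-3) = -2.262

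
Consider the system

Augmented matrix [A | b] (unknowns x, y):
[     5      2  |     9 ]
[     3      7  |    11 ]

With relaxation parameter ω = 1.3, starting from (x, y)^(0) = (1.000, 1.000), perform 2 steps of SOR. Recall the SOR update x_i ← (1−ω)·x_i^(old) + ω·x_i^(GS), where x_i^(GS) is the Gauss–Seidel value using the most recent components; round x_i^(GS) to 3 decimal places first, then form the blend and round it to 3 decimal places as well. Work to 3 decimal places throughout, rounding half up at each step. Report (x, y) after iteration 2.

Iteration 1:
  x: GS value = (9 - (2)·1.000) / (5) = 1.400;  x ← (1−ω)·1.000 + ω·1.400 = 1.520
  y: GS value = (11 - (3)·1.520) / (7) = 0.920;  y ← (1−ω)·1.000 + ω·0.920 = 0.896
Iteration 2:
  x: GS value = (9 - (2)·0.896) / (5) = 1.442;  x ← (1−ω)·1.520 + ω·1.442 = 1.419
  y: GS value = (11 - (3)·1.419) / (7) = 0.963;  y ← (1−ω)·0.896 + ω·0.963 = 0.983

(1.419, 0.983)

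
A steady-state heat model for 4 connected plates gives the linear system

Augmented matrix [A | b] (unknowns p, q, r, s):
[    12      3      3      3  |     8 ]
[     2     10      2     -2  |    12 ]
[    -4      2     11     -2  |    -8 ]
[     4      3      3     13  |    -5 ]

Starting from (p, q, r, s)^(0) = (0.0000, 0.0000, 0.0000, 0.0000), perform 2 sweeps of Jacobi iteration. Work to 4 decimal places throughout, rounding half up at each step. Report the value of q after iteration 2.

Iteration 1:
  p = (8 - (3)·0.0000 - (3)·0.0000 - (3)·0.0000) / (12) = 0.6667
  q = (12 - (2)·0.0000 - (2)·0.0000 - (-2)·0.0000) / (10) = 1.2000
  r = (-8 - (-4)·0.0000 - (2)·0.0000 - (-2)·0.0000) / (11) = -0.7273
  s = (-5 - (4)·0.0000 - (3)·0.0000 - (3)·0.0000) / (13) = -0.3846
Iteration 2:
  p = (8 - (3)·1.2000 - (3)·-0.7273 - (3)·-0.3846) / (12) = 0.6446
  q = (12 - (2)·0.6667 - (2)·-0.7273 - (-2)·-0.3846) / (10) = 1.1352
  r = (-8 - (-4)·0.6667 - (2)·1.2000 - (-2)·-0.3846) / (11) = -0.7729
  s = (-5 - (4)·0.6667 - (3)·1.2000 - (3)·-0.7273) / (13) = -0.6988

1.1352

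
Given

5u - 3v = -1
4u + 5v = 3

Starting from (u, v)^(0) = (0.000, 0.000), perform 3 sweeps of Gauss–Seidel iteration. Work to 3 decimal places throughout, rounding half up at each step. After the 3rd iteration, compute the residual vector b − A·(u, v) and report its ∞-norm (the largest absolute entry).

Iteration 1:
  u = (-1 - (-3)·0.000) / (5) = -0.200
  v = (3 - (4)·-0.200) / (5) = 0.760
Iteration 2:
  u = (-1 - (-3)·0.760) / (5) = 0.256
  v = (3 - (4)·0.256) / (5) = 0.395
Iteration 3:
  u = (-1 - (-3)·0.395) / (5) = 0.037
  v = (3 - (4)·0.037) / (5) = 0.570
Residual b − A·x = (0.525, 0.002); ∞-norm = 0.525

0.525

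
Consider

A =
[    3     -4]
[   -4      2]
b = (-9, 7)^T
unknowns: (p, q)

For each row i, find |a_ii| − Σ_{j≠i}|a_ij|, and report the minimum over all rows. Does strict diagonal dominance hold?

-2

row 1: |3| − (4) = -1
row 2: |2| − (4) = -2
minimum over rows = -2 → not strictly diagonally dominant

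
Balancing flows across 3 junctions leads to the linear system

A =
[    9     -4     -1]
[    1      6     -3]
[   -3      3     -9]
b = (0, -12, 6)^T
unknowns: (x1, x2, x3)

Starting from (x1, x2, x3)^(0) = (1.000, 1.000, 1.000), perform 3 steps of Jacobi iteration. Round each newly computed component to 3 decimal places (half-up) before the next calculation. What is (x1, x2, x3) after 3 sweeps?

Iteration 1:
  x1 = (0 - (-4)·1.000 - (-1)·1.000) / (9) = 0.556
  x2 = (-12 - (1)·1.000 - (-3)·1.000) / (6) = -1.667
  x3 = (6 - (-3)·1.000 - (3)·1.000) / (-9) = -0.667
Iteration 2:
  x1 = (0 - (-4)·-1.667 - (-1)·-0.667) / (9) = -0.815
  x2 = (-12 - (1)·0.556 - (-3)·-0.667) / (6) = -2.426
  x3 = (6 - (-3)·0.556 - (3)·-1.667) / (-9) = -1.408
Iteration 3:
  x1 = (0 - (-4)·-2.426 - (-1)·-1.408) / (9) = -1.235
  x2 = (-12 - (1)·-0.815 - (-3)·-1.408) / (6) = -2.568
  x3 = (6 - (-3)·-0.815 - (3)·-2.426) / (-9) = -1.204

(-1.235, -2.568, -1.204)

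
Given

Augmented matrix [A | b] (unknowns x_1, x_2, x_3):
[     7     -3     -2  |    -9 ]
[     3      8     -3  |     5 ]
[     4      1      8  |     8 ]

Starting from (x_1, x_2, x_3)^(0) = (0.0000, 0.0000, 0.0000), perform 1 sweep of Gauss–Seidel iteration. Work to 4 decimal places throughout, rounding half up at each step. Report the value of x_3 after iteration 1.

Iteration 1:
  x_1 = (-9 - (-3)·0.0000 - (-2)·0.0000) / (7) = -1.2857
  x_2 = (5 - (3)·-1.2857 - (-3)·0.0000) / (8) = 1.1071
  x_3 = (8 - (4)·-1.2857 - (1)·1.1071) / (8) = 1.5045

1.5045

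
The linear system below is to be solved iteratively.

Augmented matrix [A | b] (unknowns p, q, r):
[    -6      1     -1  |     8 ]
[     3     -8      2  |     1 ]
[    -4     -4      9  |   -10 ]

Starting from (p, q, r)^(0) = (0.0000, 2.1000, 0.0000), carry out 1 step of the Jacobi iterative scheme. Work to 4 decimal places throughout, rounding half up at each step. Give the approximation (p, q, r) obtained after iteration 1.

(-0.9833, -0.1250, -0.1778)

Iteration 1:
  p = (8 - (1)·2.1000 - (-1)·0.0000) / (-6) = -0.9833
  q = (1 - (3)·0.0000 - (2)·0.0000) / (-8) = -0.1250
  r = (-10 - (-4)·0.0000 - (-4)·2.1000) / (9) = -0.1778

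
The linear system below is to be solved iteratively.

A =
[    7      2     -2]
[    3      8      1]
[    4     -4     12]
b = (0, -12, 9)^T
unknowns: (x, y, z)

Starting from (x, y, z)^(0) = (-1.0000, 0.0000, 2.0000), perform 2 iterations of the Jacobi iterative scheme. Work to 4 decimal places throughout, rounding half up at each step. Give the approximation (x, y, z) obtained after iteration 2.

(0.7024, -1.8497, 0.1012)

Iteration 1:
  x = (0 - (2)·0.0000 - (-2)·2.0000) / (7) = 0.5714
  y = (-12 - (3)·-1.0000 - (1)·2.0000) / (8) = -1.3750
  z = (9 - (4)·-1.0000 - (-4)·0.0000) / (12) = 1.0833
Iteration 2:
  x = (0 - (2)·-1.3750 - (-2)·1.0833) / (7) = 0.7024
  y = (-12 - (3)·0.5714 - (1)·1.0833) / (8) = -1.8497
  z = (9 - (4)·0.5714 - (-4)·-1.3750) / (12) = 0.1012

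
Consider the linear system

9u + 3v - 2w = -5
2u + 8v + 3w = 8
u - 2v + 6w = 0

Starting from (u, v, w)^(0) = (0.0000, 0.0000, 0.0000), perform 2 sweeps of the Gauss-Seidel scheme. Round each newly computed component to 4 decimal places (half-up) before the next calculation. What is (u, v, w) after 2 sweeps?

Iteration 1:
  u = (-5 - (3)·0.0000 - (-2)·0.0000) / (9) = -0.5556
  v = (8 - (2)·-0.5556 - (3)·0.0000) / (8) = 1.1389
  w = (0 - (1)·-0.5556 - (-2)·1.1389) / (6) = 0.4722
Iteration 2:
  u = (-5 - (3)·1.1389 - (-2)·0.4722) / (9) = -0.8303
  v = (8 - (2)·-0.8303 - (3)·0.4722) / (8) = 1.0305
  w = (0 - (1)·-0.8303 - (-2)·1.0305) / (6) = 0.4819

(-0.8303, 1.0305, 0.4819)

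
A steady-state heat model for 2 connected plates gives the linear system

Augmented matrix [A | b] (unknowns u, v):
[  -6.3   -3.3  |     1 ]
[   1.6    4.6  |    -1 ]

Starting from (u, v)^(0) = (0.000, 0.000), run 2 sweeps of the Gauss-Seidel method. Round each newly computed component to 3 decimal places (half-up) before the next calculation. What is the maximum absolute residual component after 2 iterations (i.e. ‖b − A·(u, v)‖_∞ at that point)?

0.100

Iteration 1:
  u = (1 - (-3.3)·0.000) / (-6.3) = -0.159
  v = (-1 - (1.6)·-0.159) / (4.6) = -0.162
Iteration 2:
  u = (1 - (-3.3)·-0.162) / (-6.3) = -0.074
  v = (-1 - (1.6)·-0.074) / (4.6) = -0.192
Residual b − A·x = (-0.100, 0.002); ∞-norm = 0.100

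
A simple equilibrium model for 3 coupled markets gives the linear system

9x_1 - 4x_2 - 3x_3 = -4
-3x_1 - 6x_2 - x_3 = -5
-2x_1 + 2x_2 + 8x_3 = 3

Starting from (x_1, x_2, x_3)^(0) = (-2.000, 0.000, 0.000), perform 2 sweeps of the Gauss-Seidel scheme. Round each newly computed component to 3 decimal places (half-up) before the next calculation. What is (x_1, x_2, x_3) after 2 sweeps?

(0.024, 0.821, 0.176)

Iteration 1:
  x_1 = (-4 - (-4)·0.000 - (-3)·0.000) / (9) = -0.444
  x_2 = (-5 - (-3)·-0.444 - (-1)·0.000) / (-6) = 1.055
  x_3 = (3 - (-2)·-0.444 - (2)·1.055) / (8) = 0.000
Iteration 2:
  x_1 = (-4 - (-4)·1.055 - (-3)·0.000) / (9) = 0.024
  x_2 = (-5 - (-3)·0.024 - (-1)·0.000) / (-6) = 0.821
  x_3 = (3 - (-2)·0.024 - (2)·0.821) / (8) = 0.176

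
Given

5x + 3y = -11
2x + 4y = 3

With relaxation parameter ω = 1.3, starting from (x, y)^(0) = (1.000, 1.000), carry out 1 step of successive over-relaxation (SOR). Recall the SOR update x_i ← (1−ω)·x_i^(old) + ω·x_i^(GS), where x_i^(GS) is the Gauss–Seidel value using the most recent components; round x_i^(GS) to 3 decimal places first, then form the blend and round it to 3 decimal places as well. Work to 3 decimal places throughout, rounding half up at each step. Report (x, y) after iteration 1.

(-3.940, 3.236)

Iteration 1:
  x: GS value = (-11 - (3)·1.000) / (5) = -2.800;  x ← (1−ω)·1.000 + ω·-2.800 = -3.940
  y: GS value = (3 - (2)·-3.940) / (4) = 2.720;  y ← (1−ω)·1.000 + ω·2.720 = 3.236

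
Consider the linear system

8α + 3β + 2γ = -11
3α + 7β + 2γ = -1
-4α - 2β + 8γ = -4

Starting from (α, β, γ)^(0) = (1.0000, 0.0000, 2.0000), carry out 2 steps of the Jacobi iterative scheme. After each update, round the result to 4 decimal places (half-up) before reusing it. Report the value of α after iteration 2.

Iteration 1:
  α = (-11 - (3)·0.0000 - (2)·2.0000) / (8) = -1.8750
  β = (-1 - (3)·1.0000 - (2)·2.0000) / (7) = -1.1429
  γ = (-4 - (-4)·1.0000 - (-2)·0.0000) / (8) = 0.0000
Iteration 2:
  α = (-11 - (3)·-1.1429 - (2)·0.0000) / (8) = -0.9464
  β = (-1 - (3)·-1.8750 - (2)·0.0000) / (7) = 0.6607
  γ = (-4 - (-4)·-1.8750 - (-2)·-1.1429) / (8) = -1.7232

-0.9464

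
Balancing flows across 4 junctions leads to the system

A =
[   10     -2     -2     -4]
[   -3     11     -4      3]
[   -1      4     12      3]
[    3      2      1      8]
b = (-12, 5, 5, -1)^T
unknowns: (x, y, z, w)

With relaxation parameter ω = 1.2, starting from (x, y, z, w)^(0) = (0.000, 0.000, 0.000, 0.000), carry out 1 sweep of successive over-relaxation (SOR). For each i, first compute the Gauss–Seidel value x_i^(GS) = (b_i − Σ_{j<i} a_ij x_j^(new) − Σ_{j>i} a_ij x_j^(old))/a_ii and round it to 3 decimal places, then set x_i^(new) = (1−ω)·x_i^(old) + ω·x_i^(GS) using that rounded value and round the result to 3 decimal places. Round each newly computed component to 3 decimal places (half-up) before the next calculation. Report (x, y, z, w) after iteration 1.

(-1.440, 0.074, 0.326, 0.427)

Iteration 1:
  x: GS value = (-12 - (-2)·0.000 - (-2)·0.000 - (-4)·0.000) / (10) = -1.200;  x ← (1−ω)·0.000 + ω·-1.200 = -1.440
  y: GS value = (5 - (-3)·-1.440 - (-4)·0.000 - (3)·0.000) / (11) = 0.062;  y ← (1−ω)·0.000 + ω·0.062 = 0.074
  z: GS value = (5 - (-1)·-1.440 - (4)·0.074 - (3)·0.000) / (12) = 0.272;  z ← (1−ω)·0.000 + ω·0.272 = 0.326
  w: GS value = (-1 - (3)·-1.440 - (2)·0.074 - (1)·0.326) / (8) = 0.356;  w ← (1−ω)·0.000 + ω·0.356 = 0.427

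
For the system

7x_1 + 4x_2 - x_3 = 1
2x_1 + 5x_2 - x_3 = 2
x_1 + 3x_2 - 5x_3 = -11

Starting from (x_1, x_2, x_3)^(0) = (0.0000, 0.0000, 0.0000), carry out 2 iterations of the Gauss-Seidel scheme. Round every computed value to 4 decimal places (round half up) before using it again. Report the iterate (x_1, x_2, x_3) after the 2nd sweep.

(0.2947, 0.7690, 2.7203)

Iteration 1:
  x_1 = (1 - (4)·0.0000 - (-1)·0.0000) / (7) = 0.1429
  x_2 = (2 - (2)·0.1429 - (-1)·0.0000) / (5) = 0.3428
  x_3 = (-11 - (1)·0.1429 - (3)·0.3428) / (-5) = 2.4343
Iteration 2:
  x_1 = (1 - (4)·0.3428 - (-1)·2.4343) / (7) = 0.2947
  x_2 = (2 - (2)·0.2947 - (-1)·2.4343) / (5) = 0.7690
  x_3 = (-11 - (1)·0.2947 - (3)·0.7690) / (-5) = 2.7203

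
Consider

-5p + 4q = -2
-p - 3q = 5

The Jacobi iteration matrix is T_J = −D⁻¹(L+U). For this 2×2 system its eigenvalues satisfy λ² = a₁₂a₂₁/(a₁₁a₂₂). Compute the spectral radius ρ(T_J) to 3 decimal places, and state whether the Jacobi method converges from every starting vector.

0.516

a₁₂a₂₁/(a₁₁a₂₂) = (4)·(-1) / ((-5)·(-3)) = -0.266667
ρ = √|-0.266667| = √0.266667 = 0.516
ρ < 1, so Jacobi converges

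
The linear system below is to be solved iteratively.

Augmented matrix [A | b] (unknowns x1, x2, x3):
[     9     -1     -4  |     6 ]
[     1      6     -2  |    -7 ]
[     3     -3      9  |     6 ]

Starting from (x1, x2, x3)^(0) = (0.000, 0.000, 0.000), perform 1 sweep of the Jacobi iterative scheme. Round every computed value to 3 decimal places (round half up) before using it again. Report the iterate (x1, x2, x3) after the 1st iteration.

Iteration 1:
  x1 = (6 - (-1)·0.000 - (-4)·0.000) / (9) = 0.667
  x2 = (-7 - (1)·0.000 - (-2)·0.000) / (6) = -1.167
  x3 = (6 - (3)·0.000 - (-3)·0.000) / (9) = 0.667

(0.667, -1.167, 0.667)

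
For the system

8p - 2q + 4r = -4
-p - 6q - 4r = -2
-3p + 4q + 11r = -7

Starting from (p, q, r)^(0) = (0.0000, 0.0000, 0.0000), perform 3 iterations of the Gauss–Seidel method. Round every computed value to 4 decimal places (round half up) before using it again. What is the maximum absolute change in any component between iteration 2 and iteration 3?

0.1481

Iteration 1:
  p = (-4 - (-2)·0.0000 - (4)·0.0000) / (8) = -0.5000
  q = (-2 - (-1)·-0.5000 - (-4)·0.0000) / (-6) = 0.4167
  r = (-7 - (-3)·-0.5000 - (4)·0.4167) / (11) = -0.9243
Iteration 2:
  p = (-4 - (-2)·0.4167 - (4)·-0.9243) / (8) = 0.0663
  q = (-2 - (-1)·0.0663 - (-4)·-0.9243) / (-6) = 0.9385
  r = (-7 - (-3)·0.0663 - (4)·0.9385) / (11) = -0.9596
Iteration 3:
  p = (-4 - (-2)·0.9385 - (4)·-0.9596) / (8) = 0.2144
  q = (-2 - (-1)·0.2144 - (-4)·-0.9596) / (-6) = 0.9373
  r = (-7 - (-3)·0.2144 - (4)·0.9373) / (11) = -0.9187
Change: (0.1481, -0.0012, 0.0409) → max |·| = 0.1481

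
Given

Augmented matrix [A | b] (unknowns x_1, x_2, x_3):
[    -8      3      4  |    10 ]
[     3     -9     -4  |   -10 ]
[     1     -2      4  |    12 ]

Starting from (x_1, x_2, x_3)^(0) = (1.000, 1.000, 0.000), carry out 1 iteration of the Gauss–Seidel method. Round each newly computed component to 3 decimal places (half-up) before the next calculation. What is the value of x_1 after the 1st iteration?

-0.875

Iteration 1:
  x_1 = (10 - (3)·1.000 - (4)·0.000) / (-8) = -0.875
  x_2 = (-10 - (3)·-0.875 - (-4)·0.000) / (-9) = 0.819
  x_3 = (12 - (1)·-0.875 - (-2)·0.819) / (4) = 3.628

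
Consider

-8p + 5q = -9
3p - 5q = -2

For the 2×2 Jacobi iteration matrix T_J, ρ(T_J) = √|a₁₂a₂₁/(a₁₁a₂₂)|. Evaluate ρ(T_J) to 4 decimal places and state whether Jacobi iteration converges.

a₁₂a₂₁/(a₁₁a₂₂) = (5)·(3) / ((-8)·(-5)) = 0.375000
ρ = √|0.375000| = √0.375000 = 0.6124
ρ < 1, so Jacobi converges

0.6124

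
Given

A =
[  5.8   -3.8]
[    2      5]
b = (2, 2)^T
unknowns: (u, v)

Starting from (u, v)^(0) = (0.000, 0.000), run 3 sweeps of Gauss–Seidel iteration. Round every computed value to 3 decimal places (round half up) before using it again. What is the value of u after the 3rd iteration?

0.472

Iteration 1:
  u = (2 - (-3.8)·0.000) / (5.8) = 0.345
  v = (2 - (2)·0.345) / (5) = 0.262
Iteration 2:
  u = (2 - (-3.8)·0.262) / (5.8) = 0.516
  v = (2 - (2)·0.516) / (5) = 0.194
Iteration 3:
  u = (2 - (-3.8)·0.194) / (5.8) = 0.472
  v = (2 - (2)·0.472) / (5) = 0.211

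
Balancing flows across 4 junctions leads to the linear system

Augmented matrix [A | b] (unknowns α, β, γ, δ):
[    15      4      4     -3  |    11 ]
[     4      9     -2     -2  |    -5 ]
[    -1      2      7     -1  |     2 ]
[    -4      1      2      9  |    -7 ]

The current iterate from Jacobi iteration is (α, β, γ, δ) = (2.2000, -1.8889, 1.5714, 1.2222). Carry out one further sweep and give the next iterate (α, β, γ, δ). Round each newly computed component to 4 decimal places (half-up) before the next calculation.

One sweep:
  α = (11 - (4)·-1.8889 - (4)·1.5714 - (-3)·1.2222) / (15) = 1.0624
  β = (-5 - (4)·2.2000 - (-2)·1.5714 - (-2)·1.2222) / (9) = -0.9125
  γ = (2 - (-1)·2.2000 - (2)·-1.8889 - (-1)·1.2222) / (7) = 1.3143
  δ = (-7 - (-4)·2.2000 - (1)·-1.8889 - (2)·1.5714) / (9) = 0.0607

(1.0624, -0.9125, 1.3143, 0.0607)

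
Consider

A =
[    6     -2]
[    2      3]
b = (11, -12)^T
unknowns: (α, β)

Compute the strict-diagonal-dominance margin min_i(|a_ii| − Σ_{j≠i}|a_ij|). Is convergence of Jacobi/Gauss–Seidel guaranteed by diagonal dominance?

row 1: |6| − (2) = 4
row 2: |3| − (2) = 1
minimum over rows = 1 → strictly diagonally dominant (convergence guaranteed)

1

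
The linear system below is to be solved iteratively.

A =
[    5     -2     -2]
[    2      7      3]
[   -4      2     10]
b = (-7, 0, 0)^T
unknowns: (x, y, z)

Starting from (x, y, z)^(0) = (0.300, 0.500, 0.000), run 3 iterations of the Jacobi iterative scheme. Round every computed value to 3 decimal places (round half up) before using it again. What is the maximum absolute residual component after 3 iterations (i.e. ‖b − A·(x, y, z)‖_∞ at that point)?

Iteration 1:
  x = (-7 - (-2)·0.500 - (-2)·0.000) / (5) = -1.200
  y = (0 - (2)·0.300 - (3)·0.000) / (7) = -0.086
  z = (0 - (-4)·0.300 - (2)·0.500) / (10) = 0.020
Iteration 2:
  x = (-7 - (-2)·-0.086 - (-2)·0.020) / (5) = -1.426
  y = (0 - (2)·-1.200 - (3)·0.020) / (7) = 0.334
  z = (0 - (-4)·-1.200 - (2)·-0.086) / (10) = -0.463
Iteration 3:
  x = (-7 - (-2)·0.334 - (-2)·-0.463) / (5) = -1.452
  y = (0 - (2)·-1.426 - (3)·-0.463) / (7) = 0.606
  z = (0 - (-4)·-1.426 - (2)·0.334) / (10) = -0.637
Residual b − A·x = (0.198, 0.573, -0.650); ∞-norm = 0.650

0.650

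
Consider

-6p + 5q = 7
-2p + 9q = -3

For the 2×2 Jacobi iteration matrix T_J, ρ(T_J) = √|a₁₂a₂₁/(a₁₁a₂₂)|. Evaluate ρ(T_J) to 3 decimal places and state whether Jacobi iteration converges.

a₁₂a₂₁/(a₁₁a₂₂) = (5)·(-2) / ((-6)·(9)) = 0.185185
ρ = √|0.185185| = √0.185185 = 0.430
ρ < 1, so Jacobi converges

0.430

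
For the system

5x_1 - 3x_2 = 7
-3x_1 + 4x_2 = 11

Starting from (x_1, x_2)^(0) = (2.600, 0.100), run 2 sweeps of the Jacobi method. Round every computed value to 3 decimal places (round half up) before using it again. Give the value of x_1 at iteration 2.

4.220

Iteration 1:
  x_1 = (7 - (-3)·0.100) / (5) = 1.460
  x_2 = (11 - (-3)·2.600) / (4) = 4.700
Iteration 2:
  x_1 = (7 - (-3)·4.700) / (5) = 4.220
  x_2 = (11 - (-3)·1.460) / (4) = 3.845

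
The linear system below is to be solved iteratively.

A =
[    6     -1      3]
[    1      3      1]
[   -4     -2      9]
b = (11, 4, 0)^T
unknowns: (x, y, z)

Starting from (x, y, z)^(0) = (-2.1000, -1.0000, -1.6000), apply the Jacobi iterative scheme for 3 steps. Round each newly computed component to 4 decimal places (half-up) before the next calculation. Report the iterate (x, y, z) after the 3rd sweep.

Iteration 1:
  x = (11 - (-1)·-1.0000 - (3)·-1.6000) / (6) = 2.4667
  y = (4 - (1)·-2.1000 - (1)·-1.6000) / (3) = 2.5667
  z = (0 - (-4)·-2.1000 - (-2)·-1.0000) / (9) = -1.1556
Iteration 2:
  x = (11 - (-1)·2.5667 - (3)·-1.1556) / (6) = 2.8389
  y = (4 - (1)·2.4667 - (1)·-1.1556) / (3) = 0.8963
  z = (0 - (-4)·2.4667 - (-2)·2.5667) / (9) = 1.6667
Iteration 3:
  x = (11 - (-1)·0.8963 - (3)·1.6667) / (6) = 1.1494
  y = (4 - (1)·2.8389 - (1)·1.6667) / (3) = -0.1685
  z = (0 - (-4)·2.8389 - (-2)·0.8963) / (9) = 1.4609

(1.1494, -0.1685, 1.4609)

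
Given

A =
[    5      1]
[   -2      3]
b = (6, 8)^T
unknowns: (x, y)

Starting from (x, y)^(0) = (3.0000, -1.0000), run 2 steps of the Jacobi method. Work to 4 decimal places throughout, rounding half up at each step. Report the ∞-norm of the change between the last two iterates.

Iteration 1:
  x = (6 - (1)·-1.0000) / (5) = 1.4000
  y = (8 - (-2)·3.0000) / (3) = 4.6667
Iteration 2:
  x = (6 - (1)·4.6667) / (5) = 0.2667
  y = (8 - (-2)·1.4000) / (3) = 3.6000
Change: (-1.1333, -1.0667) → max |·| = 1.1333

1.1333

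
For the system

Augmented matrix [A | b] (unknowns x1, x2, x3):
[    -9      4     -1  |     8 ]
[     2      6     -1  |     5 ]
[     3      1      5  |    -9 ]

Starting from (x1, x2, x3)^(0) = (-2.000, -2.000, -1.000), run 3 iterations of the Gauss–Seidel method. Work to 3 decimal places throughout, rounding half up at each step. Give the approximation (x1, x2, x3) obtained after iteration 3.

Iteration 1:
  x1 = (8 - (4)·-2.000 - (-1)·-1.000) / (-9) = -1.667
  x2 = (5 - (2)·-1.667 - (-1)·-1.000) / (6) = 1.222
  x3 = (-9 - (3)·-1.667 - (1)·1.222) / (5) = -1.044
Iteration 2:
  x1 = (8 - (4)·1.222 - (-1)·-1.044) / (-9) = -0.230
  x2 = (5 - (2)·-0.230 - (-1)·-1.044) / (6) = 0.736
  x3 = (-9 - (3)·-0.230 - (1)·0.736) / (5) = -1.809
Iteration 3:
  x1 = (8 - (4)·0.736 - (-1)·-1.809) / (-9) = -0.361
  x2 = (5 - (2)·-0.361 - (-1)·-1.809) / (6) = 0.652
  x3 = (-9 - (3)·-0.361 - (1)·0.652) / (5) = -1.714

(-0.361, 0.652, -1.714)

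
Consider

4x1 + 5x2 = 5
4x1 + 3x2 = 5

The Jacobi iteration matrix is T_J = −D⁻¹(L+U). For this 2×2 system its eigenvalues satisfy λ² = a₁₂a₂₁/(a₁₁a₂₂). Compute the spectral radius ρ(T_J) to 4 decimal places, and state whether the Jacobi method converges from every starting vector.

a₁₂a₂₁/(a₁₁a₂₂) = (5)·(4) / ((4)·(3)) = 1.666667
ρ = √|1.666667| = √1.666667 = 1.2910
ρ > 1, so Jacobi diverges

1.2910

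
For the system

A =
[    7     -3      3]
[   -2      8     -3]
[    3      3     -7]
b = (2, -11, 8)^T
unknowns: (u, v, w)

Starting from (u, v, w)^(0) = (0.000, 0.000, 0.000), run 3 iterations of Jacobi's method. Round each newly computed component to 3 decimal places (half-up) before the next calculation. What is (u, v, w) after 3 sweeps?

(0.233, -1.932, -1.805)

Iteration 1:
  u = (2 - (-3)·0.000 - (3)·0.000) / (7) = 0.286
  v = (-11 - (-2)·0.000 - (-3)·0.000) / (8) = -1.375
  w = (8 - (3)·0.000 - (3)·0.000) / (-7) = -1.143
Iteration 2:
  u = (2 - (-3)·-1.375 - (3)·-1.143) / (7) = 0.186
  v = (-11 - (-2)·0.286 - (-3)·-1.143) / (8) = -1.732
  w = (8 - (3)·0.286 - (3)·-1.375) / (-7) = -1.610
Iteration 3:
  u = (2 - (-3)·-1.732 - (3)·-1.610) / (7) = 0.233
  v = (-11 - (-2)·0.186 - (-3)·-1.610) / (8) = -1.932
  w = (8 - (3)·0.186 - (3)·-1.732) / (-7) = -1.805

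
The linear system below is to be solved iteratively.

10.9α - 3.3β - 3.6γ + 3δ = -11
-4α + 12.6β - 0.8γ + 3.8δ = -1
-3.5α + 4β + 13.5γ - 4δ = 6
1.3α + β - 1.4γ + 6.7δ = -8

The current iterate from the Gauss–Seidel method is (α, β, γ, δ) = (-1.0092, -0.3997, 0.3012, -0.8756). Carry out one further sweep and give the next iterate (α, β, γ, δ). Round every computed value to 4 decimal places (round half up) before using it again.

One sweep:
  α = (-11 - (-3.3)·-0.3997 - (-3.6)·0.3012 - (3)·-0.8756) / (10.9) = -0.7897
  β = (-1 - (-4)·-0.7897 - (-0.8)·0.3012 - (3.8)·-0.8756) / (12.6) = -0.0469
  γ = (6 - (-3.5)·-0.7897 - (4)·-0.0469 - (-4)·-0.8756) / (13.5) = -0.0058
  δ = (-8 - (1.3)·-0.7897 - (1)·-0.0469 - (-1.4)·-0.0058) / (6.7) = -1.0350

(-0.7897, -0.0469, -0.0058, -1.0350)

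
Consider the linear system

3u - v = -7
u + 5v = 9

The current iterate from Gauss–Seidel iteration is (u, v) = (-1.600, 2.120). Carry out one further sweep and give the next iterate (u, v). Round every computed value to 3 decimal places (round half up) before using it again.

One sweep:
  u = (-7 - (-1)·2.120) / (3) = -1.627
  v = (9 - (1)·-1.627) / (5) = 2.125

(-1.627, 2.125)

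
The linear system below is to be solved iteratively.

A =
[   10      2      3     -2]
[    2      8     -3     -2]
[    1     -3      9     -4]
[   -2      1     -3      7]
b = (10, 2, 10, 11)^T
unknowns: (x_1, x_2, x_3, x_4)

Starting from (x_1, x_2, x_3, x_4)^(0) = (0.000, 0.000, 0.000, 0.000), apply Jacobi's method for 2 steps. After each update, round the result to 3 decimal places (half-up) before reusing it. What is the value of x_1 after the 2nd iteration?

Iteration 1:
  x_1 = (10 - (2)·0.000 - (3)·0.000 - (-2)·0.000) / (10) = 1.000
  x_2 = (2 - (2)·0.000 - (-3)·0.000 - (-2)·0.000) / (8) = 0.250
  x_3 = (10 - (1)·0.000 - (-3)·0.000 - (-4)·0.000) / (9) = 1.111
  x_4 = (11 - (-2)·0.000 - (1)·0.000 - (-3)·0.000) / (7) = 1.571
Iteration 2:
  x_1 = (10 - (2)·0.250 - (3)·1.111 - (-2)·1.571) / (10) = 0.931
  x_2 = (2 - (2)·1.000 - (-3)·1.111 - (-2)·1.571) / (8) = 0.809
  x_3 = (10 - (1)·1.000 - (-3)·0.250 - (-4)·1.571) / (9) = 1.782
  x_4 = (11 - (-2)·1.000 - (1)·0.250 - (-3)·1.111) / (7) = 2.298

0.931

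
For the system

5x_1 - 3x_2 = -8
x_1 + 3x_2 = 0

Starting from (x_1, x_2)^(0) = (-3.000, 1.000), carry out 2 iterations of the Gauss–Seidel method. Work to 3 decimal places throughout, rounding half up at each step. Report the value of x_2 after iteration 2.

0.467

Iteration 1:
  x_1 = (-8 - (-3)·1.000) / (5) = -1.000
  x_2 = (0 - (1)·-1.000) / (3) = 0.333
Iteration 2:
  x_1 = (-8 - (-3)·0.333) / (5) = -1.400
  x_2 = (0 - (1)·-1.400) / (3) = 0.467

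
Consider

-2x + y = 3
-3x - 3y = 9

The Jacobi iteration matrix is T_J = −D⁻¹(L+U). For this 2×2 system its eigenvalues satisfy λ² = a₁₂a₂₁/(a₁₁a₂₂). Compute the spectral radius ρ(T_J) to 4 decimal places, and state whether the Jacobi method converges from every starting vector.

a₁₂a₂₁/(a₁₁a₂₂) = (1)·(-3) / ((-2)·(-3)) = -0.500000
ρ = √|-0.500000| = √0.500000 = 0.7071
ρ < 1, so Jacobi converges

0.7071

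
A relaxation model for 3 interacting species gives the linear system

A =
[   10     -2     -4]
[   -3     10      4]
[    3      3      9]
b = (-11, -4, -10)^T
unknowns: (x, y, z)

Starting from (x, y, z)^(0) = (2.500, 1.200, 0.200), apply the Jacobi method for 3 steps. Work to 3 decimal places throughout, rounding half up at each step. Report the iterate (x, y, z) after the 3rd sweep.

Iteration 1:
  x = (-11 - (-2)·1.200 - (-4)·0.200) / (10) = -0.780
  y = (-4 - (-3)·2.500 - (4)·0.200) / (10) = 0.270
  z = (-10 - (3)·2.500 - (3)·1.200) / (9) = -2.344
Iteration 2:
  x = (-11 - (-2)·0.270 - (-4)·-2.344) / (10) = -1.984
  y = (-4 - (-3)·-0.780 - (4)·-2.344) / (10) = 0.304
  z = (-10 - (3)·-0.780 - (3)·0.270) / (9) = -0.941
Iteration 3:
  x = (-11 - (-2)·0.304 - (-4)·-0.941) / (10) = -1.416
  y = (-4 - (-3)·-1.984 - (4)·-0.941) / (10) = -0.619
  z = (-10 - (3)·-1.984 - (3)·0.304) / (9) = -0.551

(-1.416, -0.619, -0.551)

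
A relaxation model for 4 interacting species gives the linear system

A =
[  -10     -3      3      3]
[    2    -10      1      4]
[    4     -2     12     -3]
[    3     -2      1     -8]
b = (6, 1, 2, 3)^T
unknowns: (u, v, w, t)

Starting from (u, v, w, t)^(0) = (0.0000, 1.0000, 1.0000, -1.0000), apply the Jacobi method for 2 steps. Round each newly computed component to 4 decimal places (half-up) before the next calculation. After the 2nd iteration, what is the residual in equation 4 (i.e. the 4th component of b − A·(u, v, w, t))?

Iteration 1:
  u = (6 - (-3)·1.0000 - (3)·1.0000 - (3)·-1.0000) / (-10) = -0.9000
  v = (1 - (2)·0.0000 - (1)·1.0000 - (4)·-1.0000) / (-10) = -0.4000
  w = (2 - (4)·0.0000 - (-2)·1.0000 - (-3)·-1.0000) / (12) = 0.0833
  t = (3 - (3)·0.0000 - (-2)·1.0000 - (1)·1.0000) / (-8) = -0.5000
Iteration 2:
  u = (6 - (-3)·-0.4000 - (3)·0.0833 - (3)·-0.5000) / (-10) = -0.6050
  v = (1 - (2)·-0.9000 - (1)·0.0833 - (4)·-0.5000) / (-10) = -0.4717
  w = (2 - (4)·-0.9000 - (-2)·-0.4000 - (-3)·-0.5000) / (12) = 0.2750
  t = (3 - (3)·-0.9000 - (-2)·-0.4000 - (1)·0.0833) / (-8) = -0.6021
Residual b − A·x = (-0.4838, -0.3736, -1.6297, -1.2202)

-1.2202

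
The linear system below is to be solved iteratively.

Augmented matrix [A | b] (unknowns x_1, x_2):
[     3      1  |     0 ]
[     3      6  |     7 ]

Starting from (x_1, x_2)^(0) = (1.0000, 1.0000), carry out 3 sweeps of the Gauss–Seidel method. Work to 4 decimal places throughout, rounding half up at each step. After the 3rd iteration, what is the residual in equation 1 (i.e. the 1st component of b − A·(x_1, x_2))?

Iteration 1:
  x_1 = (0 - (1)·1.0000) / (3) = -0.3333
  x_2 = (7 - (3)·-0.3333) / (6) = 1.3333
Iteration 2:
  x_1 = (0 - (1)·1.3333) / (3) = -0.4444
  x_2 = (7 - (3)·-0.4444) / (6) = 1.3889
Iteration 3:
  x_1 = (0 - (1)·1.3889) / (3) = -0.4630
  x_2 = (7 - (3)·-0.4630) / (6) = 1.3982
Residual b − A·x = (-0.0092, -0.0002)

-0.0092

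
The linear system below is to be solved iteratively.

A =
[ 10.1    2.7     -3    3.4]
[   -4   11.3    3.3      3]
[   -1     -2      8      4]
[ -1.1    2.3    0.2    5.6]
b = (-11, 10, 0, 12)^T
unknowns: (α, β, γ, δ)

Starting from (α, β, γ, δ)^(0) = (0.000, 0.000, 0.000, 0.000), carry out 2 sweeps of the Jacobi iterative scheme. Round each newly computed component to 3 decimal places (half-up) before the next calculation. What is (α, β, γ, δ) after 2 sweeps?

(-2.047, -0.069, -0.986, 1.565)

Iteration 1:
  α = (-11 - (2.7)·0.000 - (-3)·0.000 - (3.4)·0.000) / (10.1) = -1.089
  β = (10 - (-4)·0.000 - (3.3)·0.000 - (3)·0.000) / (11.3) = 0.885
  γ = (0 - (-1)·0.000 - (-2)·0.000 - (4)·0.000) / (8) = 0.000
  δ = (12 - (-1.1)·0.000 - (2.3)·0.000 - (0.2)·0.000) / (5.6) = 2.143
Iteration 2:
  α = (-11 - (2.7)·0.885 - (-3)·0.000 - (3.4)·2.143) / (10.1) = -2.047
  β = (10 - (-4)·-1.089 - (3.3)·0.000 - (3)·2.143) / (11.3) = -0.069
  γ = (0 - (-1)·-1.089 - (-2)·0.885 - (4)·2.143) / (8) = -0.986
  δ = (12 - (-1.1)·-1.089 - (2.3)·0.885 - (0.2)·0.000) / (5.6) = 1.565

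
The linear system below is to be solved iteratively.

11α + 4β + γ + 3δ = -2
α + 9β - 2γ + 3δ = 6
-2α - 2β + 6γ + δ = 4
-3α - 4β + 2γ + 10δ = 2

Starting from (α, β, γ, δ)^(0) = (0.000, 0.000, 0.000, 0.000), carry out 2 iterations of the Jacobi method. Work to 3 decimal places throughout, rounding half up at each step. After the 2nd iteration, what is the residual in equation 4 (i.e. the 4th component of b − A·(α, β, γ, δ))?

-0.928

Iteration 1:
  α = (-2 - (4)·0.000 - (1)·0.000 - (3)·0.000) / (11) = -0.182
  β = (6 - (1)·0.000 - (-2)·0.000 - (3)·0.000) / (9) = 0.667
  γ = (4 - (-2)·0.000 - (-2)·0.000 - (1)·0.000) / (6) = 0.667
  δ = (2 - (-3)·0.000 - (-4)·0.000 - (2)·0.000) / (10) = 0.200
Iteration 2:
  α = (-2 - (4)·0.667 - (1)·0.667 - (3)·0.200) / (11) = -0.540
  β = (6 - (1)·-0.182 - (-2)·0.667 - (3)·0.200) / (9) = 0.768
  γ = (4 - (-2)·-0.182 - (-2)·0.667 - (1)·0.200) / (6) = 0.795
  δ = (2 - (-3)·-0.182 - (-4)·0.667 - (2)·0.667) / (10) = 0.279
Residual b − A·x = (-0.764, 0.381, -0.593, -0.928)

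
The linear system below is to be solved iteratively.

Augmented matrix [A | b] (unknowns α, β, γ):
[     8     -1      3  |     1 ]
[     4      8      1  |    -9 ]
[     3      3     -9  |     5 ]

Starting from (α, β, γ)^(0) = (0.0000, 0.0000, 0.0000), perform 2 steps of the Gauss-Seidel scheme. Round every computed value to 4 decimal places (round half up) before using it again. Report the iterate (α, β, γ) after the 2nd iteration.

(0.3177, -1.1701, -0.8397)

Iteration 1:
  α = (1 - (-1)·0.0000 - (3)·0.0000) / (8) = 0.1250
  β = (-9 - (4)·0.1250 - (1)·0.0000) / (8) = -1.1875
  γ = (5 - (3)·0.1250 - (3)·-1.1875) / (-9) = -0.9097
Iteration 2:
  α = (1 - (-1)·-1.1875 - (3)·-0.9097) / (8) = 0.3177
  β = (-9 - (4)·0.3177 - (1)·-0.9097) / (8) = -1.1701
  γ = (5 - (3)·0.3177 - (3)·-1.1701) / (-9) = -0.8397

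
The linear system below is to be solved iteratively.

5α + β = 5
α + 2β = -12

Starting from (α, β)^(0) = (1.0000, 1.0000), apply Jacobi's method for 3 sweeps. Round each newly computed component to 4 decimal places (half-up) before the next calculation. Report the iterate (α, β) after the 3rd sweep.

Iteration 1:
  α = (5 - (1)·1.0000) / (5) = 0.8000
  β = (-12 - (1)·1.0000) / (2) = -6.5000
Iteration 2:
  α = (5 - (1)·-6.5000) / (5) = 2.3000
  β = (-12 - (1)·0.8000) / (2) = -6.4000
Iteration 3:
  α = (5 - (1)·-6.4000) / (5) = 2.2800
  β = (-12 - (1)·2.3000) / (2) = -7.1500

(2.2800, -7.1500)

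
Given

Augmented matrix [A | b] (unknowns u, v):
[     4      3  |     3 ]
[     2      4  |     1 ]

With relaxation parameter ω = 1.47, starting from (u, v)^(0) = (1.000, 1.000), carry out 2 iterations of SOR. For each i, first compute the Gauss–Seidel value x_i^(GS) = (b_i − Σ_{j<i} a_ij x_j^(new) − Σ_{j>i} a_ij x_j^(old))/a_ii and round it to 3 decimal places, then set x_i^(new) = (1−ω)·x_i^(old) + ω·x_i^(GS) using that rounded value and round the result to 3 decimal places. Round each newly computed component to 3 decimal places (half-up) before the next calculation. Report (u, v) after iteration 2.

(1.056, -0.523)

Iteration 1:
  u: GS value = (3 - (3)·1.000) / (4) = 0.000;  u ← (1−ω)·1.000 + ω·0.000 = -0.470
  v: GS value = (1 - (2)·-0.470) / (4) = 0.485;  v ← (1−ω)·1.000 + ω·0.485 = 0.243
Iteration 2:
  u: GS value = (3 - (3)·0.243) / (4) = 0.568;  u ← (1−ω)·-0.470 + ω·0.568 = 1.056
  v: GS value = (1 - (2)·1.056) / (4) = -0.278;  v ← (1−ω)·0.243 + ω·-0.278 = -0.523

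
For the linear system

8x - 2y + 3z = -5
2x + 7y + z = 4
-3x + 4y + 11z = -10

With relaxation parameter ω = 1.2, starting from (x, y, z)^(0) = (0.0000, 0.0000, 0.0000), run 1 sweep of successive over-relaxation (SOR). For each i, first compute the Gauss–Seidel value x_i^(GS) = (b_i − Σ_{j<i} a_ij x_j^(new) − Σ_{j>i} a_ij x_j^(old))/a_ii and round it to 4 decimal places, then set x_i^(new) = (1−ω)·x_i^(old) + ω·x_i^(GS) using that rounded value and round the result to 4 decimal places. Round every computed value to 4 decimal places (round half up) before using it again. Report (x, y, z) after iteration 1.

Iteration 1:
  x: GS value = (-5 - (-2)·0.0000 - (3)·0.0000) / (8) = -0.6250;  x ← (1−ω)·0.0000 + ω·-0.6250 = -0.7500
  y: GS value = (4 - (2)·-0.7500 - (1)·0.0000) / (7) = 0.7857;  y ← (1−ω)·0.0000 + ω·0.7857 = 0.9428
  z: GS value = (-10 - (-3)·-0.7500 - (4)·0.9428) / (11) = -1.4565;  z ← (1−ω)·0.0000 + ω·-1.4565 = -1.7478

(-0.7500, 0.9428, -1.7478)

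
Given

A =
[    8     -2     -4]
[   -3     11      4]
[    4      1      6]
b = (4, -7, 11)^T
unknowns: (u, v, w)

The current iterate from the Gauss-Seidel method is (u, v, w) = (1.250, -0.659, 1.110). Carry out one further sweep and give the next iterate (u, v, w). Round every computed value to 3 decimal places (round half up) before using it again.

(0.890, -0.797, 1.373)

One sweep:
  u = (4 - (-2)·-0.659 - (-4)·1.110) / (8) = 0.890
  v = (-7 - (-3)·0.890 - (4)·1.110) / (11) = -0.797
  w = (11 - (4)·0.890 - (1)·-0.797) / (6) = 1.373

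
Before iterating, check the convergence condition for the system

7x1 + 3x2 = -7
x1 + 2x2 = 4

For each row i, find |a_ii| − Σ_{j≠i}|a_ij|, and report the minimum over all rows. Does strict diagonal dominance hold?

1

row 1: |7| − (3) = 4
row 2: |2| − (1) = 1
minimum over rows = 1 → strictly diagonally dominant (convergence guaranteed)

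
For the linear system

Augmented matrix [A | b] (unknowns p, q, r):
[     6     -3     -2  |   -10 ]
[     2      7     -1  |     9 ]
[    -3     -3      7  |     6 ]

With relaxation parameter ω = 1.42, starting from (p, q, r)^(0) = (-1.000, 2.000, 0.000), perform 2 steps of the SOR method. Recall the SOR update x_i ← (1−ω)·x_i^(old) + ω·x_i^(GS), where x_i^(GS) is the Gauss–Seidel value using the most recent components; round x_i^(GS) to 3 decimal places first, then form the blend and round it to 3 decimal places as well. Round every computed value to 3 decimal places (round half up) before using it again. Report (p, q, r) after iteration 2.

Iteration 1:
  p: GS value = (-10 - (-3)·2.000 - (-2)·0.000) / (6) = -0.667;  p ← (1−ω)·-1.000 + ω·-0.667 = -0.527
  q: GS value = (9 - (2)·-0.527 - (-1)·0.000) / (7) = 1.436;  q ← (1−ω)·2.000 + ω·1.436 = 1.199
  r: GS value = (6 - (-3)·-0.527 - (-3)·1.199) / (7) = 1.145;  r ← (1−ω)·0.000 + ω·1.145 = 1.626
Iteration 2:
  p: GS value = (-10 - (-3)·1.199 - (-2)·1.626) / (6) = -0.525;  p ← (1−ω)·-0.527 + ω·-0.525 = -0.524
  q: GS value = (9 - (2)·-0.524 - (-1)·1.626) / (7) = 1.668;  q ← (1−ω)·1.199 + ω·1.668 = 1.865
  r: GS value = (6 - (-3)·-0.524 - (-3)·1.865) / (7) = 1.432;  r ← (1−ω)·1.626 + ω·1.432 = 1.351

(-0.524, 1.865, 1.351)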